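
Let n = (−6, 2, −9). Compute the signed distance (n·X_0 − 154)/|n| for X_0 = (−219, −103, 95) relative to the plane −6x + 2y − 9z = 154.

9

n·X_0 − 154 = 99.
|n| = 11, so the signed distance is 99/11 = 9.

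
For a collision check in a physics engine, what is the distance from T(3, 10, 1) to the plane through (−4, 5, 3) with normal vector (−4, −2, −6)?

The plane has equation n·(r − (−4, 5, 3)) = 0, i.e. n·r = -12.
d = |(-4)·3 + (-2)·10 + (-6)·1 − (-12)| / √(16 + 4 + 36) = |-26| / (2√14) = 13√14/14.

13/√14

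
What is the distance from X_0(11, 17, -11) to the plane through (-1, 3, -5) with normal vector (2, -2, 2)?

The plane has equation n·(r − (-1, 3, -5)) = 0, i.e. n·r = -18.
Then n·(11, 17, -11) - (-18) = -16.
|n| = √(4 + 4 + 4) = 2√3, so the distance is |-16|/(2√3) = 8/√3.

8√3/3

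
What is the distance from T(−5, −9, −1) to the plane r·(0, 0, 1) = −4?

3

Normal vector n = (0, 0, 1), and n·(−5, −9, −1) − (−4) = 3.
|n| = √(0 + 0 + 1) = 1, so the distance is |3|/1 = 3.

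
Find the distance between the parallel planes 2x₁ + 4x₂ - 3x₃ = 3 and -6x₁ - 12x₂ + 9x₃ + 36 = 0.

Divide the second equation by -3 to match normals: 2x₁ + 4x₂ - 3x₃ = 12.
Both planes have normal n = (2, 4, -3), |n| = √29. Any point on the first plane is at distance |12 − 3|/|n| = 9/√29 = 9√29/29 from the second.

9/√29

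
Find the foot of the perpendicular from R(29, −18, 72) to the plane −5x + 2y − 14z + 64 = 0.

n = (−5, 2, −14), |n|² = 225, and n·R − (-64) = -1125.
t = -1125/225 = -5, so the foot is R − t·n = (29, −18, 72) − (-5)·(−5, 2, −14) = (4, −8, 2).

(4, -8, 2)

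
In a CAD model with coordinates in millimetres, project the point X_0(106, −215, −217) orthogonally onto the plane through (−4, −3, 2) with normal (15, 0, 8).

(1892/17, -215, -3641/17)

The perpendicular from X_0 has direction n = (15, 0, 8): r = (106, −215, −217) + μ(15, 0, 8).
Substitute into the plane: n·(X_0 + μn) = -44 gives -146 + 289μ = -44, so μ = 6/17.
Foot = (106, −215, −217) + (6/17)·(15, 0, 8) = (1892/17, −215, −3641/17).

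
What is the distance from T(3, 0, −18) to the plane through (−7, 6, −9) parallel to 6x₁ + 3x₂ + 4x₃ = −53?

6/√61

Parallel planes share the normal n = (6, 3, 4); since (−7, 6, −9) lies on the plane, its equation is 6x₁ + 3x₂ + 4x₃ = -60.
Then n·(3, 0, −18) − (−60) = 6.
|n| = √(36 + 9 + 16) = √61, so the distance is |6|/√61 = 6√61/61.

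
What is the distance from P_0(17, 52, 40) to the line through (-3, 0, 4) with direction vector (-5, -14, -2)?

Direction vector d = (-5, -14, -2).
AP = (20, 52, 36); AP·d = -900, |AP|² = 4400, |d|² = 225.
distance² = |AP|² − (AP·d)²/|d|² = 4400 − 810000/225 = 800, so the distance is 20√2.

20√2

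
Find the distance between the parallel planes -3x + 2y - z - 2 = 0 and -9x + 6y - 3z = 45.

Divide the second equation by 3 to match normals: -3x + 2y - z = 15.
Both planes have normal n = (-3, 2, -1), |n| = √14. Any point on the first plane is at distance |15 − 2|/|n| = 13/√14 from the second.

13√14/14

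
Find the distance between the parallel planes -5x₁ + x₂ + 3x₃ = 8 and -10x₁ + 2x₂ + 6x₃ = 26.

Divide the second equation by 2 to match normals: -5x₁ + x₂ + 3x₃ = 13.
Both planes have normal n = (-5, 1, 3), |n| = √35. Any point on the first plane is at distance |13 − 8|/|n| = 5/√35 = √35/7 from the second.

√35/7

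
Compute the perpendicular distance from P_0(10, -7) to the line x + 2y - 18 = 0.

22/√5

The normal to the line is n = (1, 2) with |n| = √5.
|n·P_0 − 18| = |-4 − 18| = 22, so the distance is 22/√5.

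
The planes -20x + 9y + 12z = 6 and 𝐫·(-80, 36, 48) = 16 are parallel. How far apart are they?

2/25

Divide the second equation by 4 to match normals: -20x + 9y + 12z = 4.
Both planes have normal n = (-20, 9, 12), |n| = 25. Any point on the first plane is at distance |4 − 6|/|n| = 2/25 from the second.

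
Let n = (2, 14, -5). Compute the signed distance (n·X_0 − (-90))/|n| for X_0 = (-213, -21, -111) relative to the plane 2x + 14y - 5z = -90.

n·X_0 − (-90) = -75.
|n| = 15, so the signed distance is -75/15 = -5.

-5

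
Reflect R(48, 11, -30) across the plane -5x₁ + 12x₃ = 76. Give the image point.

n = (-5, 0, 12), |n|² = 169, n·R − 76 = -676, so t = -676/169 = -4.
Foot F = R − (-4)·n = (28, 11, 18); the reflection is 2F − R = (8, 11, 66).

(8, 11, 66)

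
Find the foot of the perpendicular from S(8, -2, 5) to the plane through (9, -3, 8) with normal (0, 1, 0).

The perpendicular from S has direction n = (0, 1, 0): r = (8, -2, 5) + λ(0, 1, 0).
Substitute into the plane: n·(S + λn) = -3 gives -2 + 1λ = -3, so λ = -1.
Foot = (8, -2, 5) + (-1)·(0, 1, 0) = (8, -3, 5).

(8, -3, 5)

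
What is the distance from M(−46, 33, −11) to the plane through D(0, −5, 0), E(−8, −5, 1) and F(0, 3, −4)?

2

DE = (−8, 0, 1) and DF = (0, 8, −4), so a normal is n = DE × DF = (−8, −32, −64).
Then n·(−46, 33, −11) − 160 = −144.
|n| = √(64 + 1024 + 4096) = 72, so the distance is |-144|/72 = 2.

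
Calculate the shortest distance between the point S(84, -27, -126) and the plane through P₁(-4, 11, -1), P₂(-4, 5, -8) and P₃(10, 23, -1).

P₁P₂ = (0, -6, -7) and P₁P₃ = (14, 12, 0), so a normal is n = P₁P₂ × P₁P₃ = (84, -98, 84).
d = |84·84 + (-98)·(-27) + 84·(-126) − (-1498)| / √(7056 + 9604 + 7056) = |616| / 154 = 4.

4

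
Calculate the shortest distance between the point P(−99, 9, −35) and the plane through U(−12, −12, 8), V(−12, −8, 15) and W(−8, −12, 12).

UV = (0, 4, 7) and UW = (4, 0, 4), so a normal is n = UV × UW = (16, 28, −16).
Then n·(−99, 9, −35) − (−656) = −116.
|n| = √(256 + 784 + 256) = 36, so the distance is |-116|/36 = 29/9.

29/9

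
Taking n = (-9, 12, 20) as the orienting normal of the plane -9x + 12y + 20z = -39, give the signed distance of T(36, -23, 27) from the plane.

n·T − (-39) = -21.
|n| = 25, so the signed distance is -21/25.

-21/25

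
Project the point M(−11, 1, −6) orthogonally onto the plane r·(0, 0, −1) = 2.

(-11, 1, -2)

The perpendicular from M has direction n = (0, 0, −1): r = (−11, 1, −6) + λ(0, 0, −1).
Substitute into the plane: n·(M + λn) = 2 gives 6 + 1λ = 2, so λ = -4.
Foot = (−11, 1, −6) + (-4)·(0, 0, −1) = (−11, 1, −2).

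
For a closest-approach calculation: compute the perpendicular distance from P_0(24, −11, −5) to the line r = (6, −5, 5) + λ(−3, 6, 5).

6√5

Direction vector d = (−3, 6, 5).
AP = (18, −6, −10), and AP × d = (30, −60, 90).
|AP × d|² = 12600 and |d|² = 70, so the distance is √(12600/70) = √180 = 6√5.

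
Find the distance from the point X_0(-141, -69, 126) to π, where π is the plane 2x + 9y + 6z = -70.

Normal vector n = (2, 9, 6), and n·(-141, -69, 126) - (-70) = -77.
|n| = √(4 + 81 + 36) = 11, so the distance is |-77|/11 = 7.

7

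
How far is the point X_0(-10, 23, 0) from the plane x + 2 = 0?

Normal vector n = (1, 0, 0), and n·(-10, 23, 0) - (-2) = -8.
|n| = √(1 + 0 + 0) = 1, so the distance is |-8|/1 = 8.

8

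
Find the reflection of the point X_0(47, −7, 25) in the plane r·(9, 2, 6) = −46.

(-43, -27, -35)

n = (9, 2, 6), |n|² = 121, n·X_0 − (-46) = 605, so t = 605/121 = 5.
Foot F = X_0 − 5·n = (2, −17, −5); the reflection is 2F − X_0 = (−43, −27, −35).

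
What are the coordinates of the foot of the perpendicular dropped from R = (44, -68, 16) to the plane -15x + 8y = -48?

n = (-15, 8, 0), |n|² = 289, and n·R − (-48) = -1156.
t = -1156/289 = -4, so the foot is R − t·n = (44, -68, 16) − (-4)·(-15, 8, 0) = (-16, -36, 16).

(-16, -36, 16)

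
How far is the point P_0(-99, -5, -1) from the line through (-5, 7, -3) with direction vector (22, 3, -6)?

Direction vector d = (22, 3, -6).
AP = (-94, -12, 2); AP·d = -2116, |AP|² = 8984, |d|² = 529.
distance² = |AP|² − (AP·d)²/|d|² = 8984 − 4477456/529 = 520, so the distance is 2√130.

2√130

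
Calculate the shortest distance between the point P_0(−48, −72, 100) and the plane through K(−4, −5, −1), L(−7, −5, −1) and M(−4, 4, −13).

KL = (−3, 0, 0) and KM = (0, 9, −12), so a normal is n = KL × KM = (0, −36, −27).
n = (0, −36, −27); n·P − 207 = -315; |n| = 45; distance = 315/45 = 7.

7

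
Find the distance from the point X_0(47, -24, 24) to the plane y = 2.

26

d = |1·(-24) − 2| / √(0 + 1 + 0) = |-26| / 1 = 26.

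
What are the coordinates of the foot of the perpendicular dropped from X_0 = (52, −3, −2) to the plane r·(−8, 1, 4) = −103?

The perpendicular from X_0 has direction n = (−8, 1, 4): r = (52, −3, −2) + t(−8, 1, 4).
Substitute into the plane: n·(X_0 + tn) = -103 gives -427 + 81t = -103, so t = 4.
Foot = (52, −3, −2) + 4·(−8, 1, 4) = (20, 1, 14).

(20, 1, 14)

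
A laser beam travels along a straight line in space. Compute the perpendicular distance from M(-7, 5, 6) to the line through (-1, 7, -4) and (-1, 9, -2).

6√3

A direction vector is d = (0, 2, 2).
AP = (-6, -2, 10); AP·d = 16, |AP|² = 140, |d|² = 8.
distance² = |AP|² − (AP·d)²/|d|² = 140 − 256/8 = 108, so the distance is 6√3.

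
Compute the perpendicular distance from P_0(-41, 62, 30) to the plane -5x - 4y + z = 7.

n = (-5, -4, 1); n·P − 7 = -20; |n| = √42; distance = 20/√42.

20/√42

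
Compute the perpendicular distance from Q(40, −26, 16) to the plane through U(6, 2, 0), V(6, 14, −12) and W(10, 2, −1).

14/√33

UV = (0, 12, −12) and UW = (4, 0, −1), so a normal is n = UV × UW = (−12, −48, −48).
Then n·(40, −26, 16) − (−168) = 168.
|n| = √(144 + 2304 + 2304) = 12√33, so the distance is |168|/(12√33) = 14/√33.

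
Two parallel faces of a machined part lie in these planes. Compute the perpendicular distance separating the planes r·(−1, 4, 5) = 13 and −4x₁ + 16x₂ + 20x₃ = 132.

10√42/21

Divide the second equation by 4 to match normals: −x₁ + 4x₂ + 5x₃ = 33.
Both planes have normal n = (−1, 4, 5), |n| = √42. Any point on the first plane is at distance |33 − 13|/|n| = 20/√42 from the second.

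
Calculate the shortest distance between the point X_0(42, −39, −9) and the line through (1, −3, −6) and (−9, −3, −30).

A direction vector is d = (−10, 0, −24).
AP = (41, −36, −3); AP·d = -338, |AP|² = 2986, |d|² = 676.
distance² = |AP|² − (AP·d)²/|d|² = 2986 − 114244/676 = 2817, so the distance is 3√313.

3√313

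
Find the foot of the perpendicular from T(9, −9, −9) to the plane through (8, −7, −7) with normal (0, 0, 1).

n = (0, 0, 1), |n|² = 1, and n·T − (-7) = -2.
t = -2/1 = -2, so the foot is T − t·n = (9, −9, −9) − (-2)·(0, 0, 1) = (9, −9, −7).

(9, -9, -7)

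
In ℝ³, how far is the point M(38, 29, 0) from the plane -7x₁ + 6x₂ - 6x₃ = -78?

14/11

Normal vector n = (-7, 6, -6), and n·(38, 29, 0) - (-78) = -14.
|n| = √(49 + 36 + 36) = 11, so the distance is |-14|/11 = 14/11.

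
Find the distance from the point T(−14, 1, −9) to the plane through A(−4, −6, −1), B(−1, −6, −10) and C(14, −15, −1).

4/√46

AB = (3, 0, −9) and AC = (18, −9, 0), so a normal is n = AB × AC = (−81, −162, −27).
Then n·(−14, 1, −9) − 1323 = −108.
|n| = √(6561 + 26244 + 729) = 27√46, so the distance is |-108|/(27√46) = 4/√46.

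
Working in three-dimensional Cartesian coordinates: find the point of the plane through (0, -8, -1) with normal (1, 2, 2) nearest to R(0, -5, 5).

n = (1, 2, 2), |n|² = 9, and n·R − (-18) = 18.
t = 18/9 = 2, so the foot is R − t·n = (0, -5, 5) − 2·(1, 2, 2) = (-2, -9, 1).

(-2, -9, 1)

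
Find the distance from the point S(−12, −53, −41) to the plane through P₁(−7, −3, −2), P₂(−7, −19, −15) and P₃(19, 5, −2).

2/7

P₁P₂ = (0, −16, −13) and P₁P₃ = (26, 8, 0), so a normal is n = P₁P₂ × P₁P₃ = (104, −338, 416).
Then n·(−12, −53, −41) − (−546) = 156.
|n| = √(10816 + 114244 + 173056) = 546, so the distance is |156|/546 = 2/7.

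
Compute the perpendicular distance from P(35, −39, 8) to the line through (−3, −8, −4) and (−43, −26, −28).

A direction vector is d = (−40, −18, −24).
AP = (38, −31, 12); AP·d = -1250, |AP|² = 2549, |d|² = 2500.
distance² = |AP|² − (AP·d)²/|d|² = 2549 − 1562500/2500 = 1924, so the distance is 2√481.

2√481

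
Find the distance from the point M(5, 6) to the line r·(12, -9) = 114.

d = |12·5 + (-9)·6 − 114| / √(144 + 81) = |-108|/15 = 36/5.

36/5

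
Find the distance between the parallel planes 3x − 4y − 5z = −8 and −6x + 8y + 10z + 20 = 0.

Divide the second equation by -2 to match normals: 3x − 4y − 5z = 10.
With common normal n = (3, −4, −5) (|n| = 5√2), the distance is |(-8) − 10|/|n| = 18/(5√2) = 9√2/5.

9√2/5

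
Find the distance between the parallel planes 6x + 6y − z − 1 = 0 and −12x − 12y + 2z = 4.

3√73/73

Divide the second equation by -2 to match normals: 6x + 6y − z = -2.
With common normal n = (6, 6, −1) (|n| = √73), the distance is |1 − (-2)|/|n| = 3/√73.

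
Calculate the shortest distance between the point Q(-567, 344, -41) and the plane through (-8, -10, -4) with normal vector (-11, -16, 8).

The plane has equation n·(r − (-8, -10, -4)) = 0, i.e. n·r = 216.
Then n·(-567, 344, -41) - 216 = 189.
|n| = √(121 + 256 + 64) = 21, so the distance is |189|/21 = 9.

9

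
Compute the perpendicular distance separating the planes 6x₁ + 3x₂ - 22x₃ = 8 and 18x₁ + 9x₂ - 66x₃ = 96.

Divide the second equation by 3 to match normals: 6x₁ + 3x₂ - 22x₃ = 32.
Both planes have normal n = (6, 3, -22), |n| = 23. Any point on the first plane is at distance |32 − 8|/|n| = 24/23 from the second.

24/23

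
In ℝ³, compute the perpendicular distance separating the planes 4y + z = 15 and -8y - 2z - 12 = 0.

Divide the second equation by -2 to match normals: 4y + z = -6.
With common normal n = (0, 4, 1) (|n| = √17), the distance is |15 − (-6)|/|n| = 21/√17 = 21√17/17.

21√17/17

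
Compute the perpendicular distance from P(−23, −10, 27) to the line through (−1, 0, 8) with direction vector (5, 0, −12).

Direction vector d = (5, 0, −12).
AP = (−22, −10, 19), and AP × d = (120, −169, 50).
|AP × d|² = 45461 and |d|² = 169, so the distance is √(45461/169) = √269.

√269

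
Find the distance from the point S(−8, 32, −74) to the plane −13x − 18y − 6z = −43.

15/23

d = |(-13)·(-8) + (-18)·32 + (-6)·(-74) − (-43)| / √(169 + 324 + 36) = |15| / 23 = 15/23.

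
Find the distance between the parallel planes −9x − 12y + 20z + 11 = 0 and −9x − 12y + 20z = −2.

Both planes have normal n = (−9, −12, 20), |n| = 25. Any point on the first plane is at distance |(-2) − (-11)|/|n| = 9/25 from the second.

9/25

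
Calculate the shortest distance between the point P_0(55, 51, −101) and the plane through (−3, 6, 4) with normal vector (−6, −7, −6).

The plane has equation n·(r − (−3, 6, 4)) = 0, i.e. n·r = -48.
Then n·(55, 51, −101) − (−48) = −33.
|n| = √(36 + 49 + 36) = 11, so the distance is |-33|/11 = 3.

3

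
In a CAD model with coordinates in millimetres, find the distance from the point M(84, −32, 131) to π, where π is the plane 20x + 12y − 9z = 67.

2

Normal vector n = (20, 12, −9), and n·(84, −32, 131) − 67 = 50.
|n| = √(400 + 144 + 81) = 25, so the distance is |50|/25 = 2.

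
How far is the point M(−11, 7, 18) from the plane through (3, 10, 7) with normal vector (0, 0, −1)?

The plane has equation n·(r − (3, 10, 7)) = 0, i.e. n·r = -7.
d = |(-1)·18 − (-7)| / √(0 + 0 + 1) = |-11| / 1 = 11.

11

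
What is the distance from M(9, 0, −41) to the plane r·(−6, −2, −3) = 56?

Normal vector n = (−6, −2, −3), and n·(9, 0, −41) − 56 = 13.
|n| = √(36 + 4 + 9) = 7, so the distance is |13|/7 = 13/7.

13/7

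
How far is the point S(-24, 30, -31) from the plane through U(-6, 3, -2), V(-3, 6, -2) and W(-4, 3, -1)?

13√6/6

UV = (3, 3, 0) and UW = (2, 0, 1), so a normal is n = UV × UW = (3, -3, -6).
d = |3·(-24) + (-3)·30 + (-6)·(-31) − (-15)| / √(9 + 9 + 36) = |39| / (3√6) = 13/√6.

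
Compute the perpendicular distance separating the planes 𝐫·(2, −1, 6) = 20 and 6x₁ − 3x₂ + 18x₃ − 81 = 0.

Divide the second equation by 3 to match normals: 2x₁ − x₂ + 6x₃ = 27.
Both planes have normal n = (2, −1, 6), |n| = √41. Any point on the first plane is at distance |27 − 20|/|n| = 7/√41 = 7√41/41 from the second.

7/√41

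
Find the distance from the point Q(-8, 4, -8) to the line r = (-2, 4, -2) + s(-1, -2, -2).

Direction vector d = (-1, -2, -2).
AP = (-6, 0, -6); AP·d = 18, |AP|² = 72, |d|² = 9.
distance² = |AP|² − (AP·d)²/|d|² = 72 − 324/9 = 36, so the distance is 6.

6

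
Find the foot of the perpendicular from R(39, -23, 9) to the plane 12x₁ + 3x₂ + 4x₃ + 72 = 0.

(3, -32, -3)

n = (12, 3, 4), |n|² = 169, and n·R − (-72) = 507.
t = 507/169 = 3, so the foot is R − t·n = (39, -23, 9) − 3·(12, 3, 4) = (3, -32, -3).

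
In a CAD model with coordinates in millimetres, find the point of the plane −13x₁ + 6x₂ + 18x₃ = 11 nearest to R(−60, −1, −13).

(-47, -7, -31)

The perpendicular from R has direction n = (−13, 6, 18): r = (−60, −1, −13) + t(−13, 6, 18).
Substitute into the plane: n·(R + tn) = 11 gives 540 + 529t = 11, so t = -1.
Foot = (−60, −1, −13) + (-1)·(−13, 6, 18) = (−47, −7, −31).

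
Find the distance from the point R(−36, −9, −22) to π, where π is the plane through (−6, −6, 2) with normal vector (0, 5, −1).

9√26/26

The plane has equation n·(r − (−6, −6, 2)) = 0, i.e. n·r = -32.
Then n·(−36, −9, −22) − (−32) = 9.
|n| = √(0 + 25 + 1) = √26, so the distance is |9|/√26 = 9/√26.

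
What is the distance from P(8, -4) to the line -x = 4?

d = |(-1)·8 + 0·(-4) − 4| / √(1 + 0) = |-12|/1 = 12.

12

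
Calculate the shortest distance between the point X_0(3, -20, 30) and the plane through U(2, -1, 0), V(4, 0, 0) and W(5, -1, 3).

3√6/2

UV = (2, 1, 0) and UW = (3, 0, 3), so a normal is n = UV × UW = (3, -6, -3).
n = (3, -6, -3); n·P − 12 = 27; |n| = 3√6; distance = 27/(3√6) = 9/√6.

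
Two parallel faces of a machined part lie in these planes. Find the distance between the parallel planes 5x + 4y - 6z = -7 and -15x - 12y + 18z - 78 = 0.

Divide the second equation by -3 to match normals: 5x + 4y - 6z = -26.
Both planes have normal n = (5, 4, -6), |n| = √77. Any point on the first plane is at distance |(-26) − (-7)|/|n| = 19/√77 from the second.

19√77/77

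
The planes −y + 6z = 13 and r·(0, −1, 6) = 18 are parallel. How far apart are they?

Both planes have normal n = (0, −1, 6), |n| = √37. Any point on the first plane is at distance |18 − 13|/|n| = 5/√37 from the second.

5√37/37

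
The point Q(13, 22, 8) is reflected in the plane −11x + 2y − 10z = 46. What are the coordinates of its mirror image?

(-9, 26, -12)

With n = (−11, 2, −10), the signed offset is (n·Q − 46)/|n|² = -225/225 = -1.
Q' = Q − 2t·n = (13, 22, 8) − (-2)·(−11, 2, −10) = (−9, 26, −12).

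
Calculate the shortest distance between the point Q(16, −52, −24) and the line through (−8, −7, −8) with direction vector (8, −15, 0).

Direction vector d = (8, −15, 0).
AP = (24, −45, −16), and AP × d = (−240, −128, 0).
|AP × d|² = 73984 and |d|² = 289, so the distance is √(73984/289) = √256 = 16.

16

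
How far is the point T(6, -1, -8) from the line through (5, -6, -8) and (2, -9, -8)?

2√2

A direction vector is d = (-3, -3, 0).
AP = (1, 5, 0), and AP × d = (0, 0, 12).
|AP × d|² = 144 and |d|² = 18, so the distance is √(144/18) = √8 = 2√2.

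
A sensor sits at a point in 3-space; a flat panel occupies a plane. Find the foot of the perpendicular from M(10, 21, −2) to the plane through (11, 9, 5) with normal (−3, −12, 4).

n = (−3, −12, 4), |n|² = 169, and n·M − (-121) = -169.
t = -169/169 = -1, so the foot is M − t·n = (10, 21, −2) − (-1)·(−3, −12, 4) = (7, 9, 2).

(7, 9, 2)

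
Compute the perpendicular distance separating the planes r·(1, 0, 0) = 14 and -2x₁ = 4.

Divide the second equation by -2 to match normals: x₁ = -2.
With common normal n = (1, 0, 0) (|n| = 1), the distance is |14 − (-2)|/|n| = 16/1 = 16.

16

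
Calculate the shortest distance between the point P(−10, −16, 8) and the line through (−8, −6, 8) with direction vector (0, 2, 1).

2√6

Direction vector d = (0, 2, 1).
AP = (−2, −10, 0), and AP × d = (−10, 2, −4).
|AP × d|² = 120 and |d|² = 5, so the distance is √(120/5) = √24 = 2√6.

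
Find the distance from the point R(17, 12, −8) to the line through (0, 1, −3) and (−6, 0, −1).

√66

A direction vector is d = (−6, −1, 2).
AP = (17, 11, −5), and AP × d = (17, −4, 49).
|AP × d|² = 2706 and |d|² = 41, so the distance is √(2706/41) = √66.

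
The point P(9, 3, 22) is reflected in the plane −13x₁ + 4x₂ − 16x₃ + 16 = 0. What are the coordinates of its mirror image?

With n = (−13, 4, −16), the signed offset is (n·P − (-16))/|n|² = -441/441 = -1.
P' = P − 2t·n = (9, 3, 22) − (-2)·(−13, 4, −16) = (−17, 11, −10).

(-17, 11, -10)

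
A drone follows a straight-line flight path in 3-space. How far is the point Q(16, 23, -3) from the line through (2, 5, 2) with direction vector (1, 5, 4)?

Direction vector d = (1, 5, 4).
AP = (14, 18, -5), and AP × d = (97, -61, 52).
|AP × d|² = 15834 and |d|² = 42, so the distance is √(15834/42) = √377.

√377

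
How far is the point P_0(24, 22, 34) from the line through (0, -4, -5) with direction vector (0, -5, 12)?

Direction vector d = (0, -5, 12).
AP = (24, 26, 39), and AP × d = (507, -288, -120).
|AP × d|² = 354393 and |d|² = 169, so the distance is √(354393/169) = √2097 = 3√233.

3√233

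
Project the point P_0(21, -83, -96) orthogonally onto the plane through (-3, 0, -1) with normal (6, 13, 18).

n = (6, 13, 18), |n|² = 529, and n·P_0 − (-36) = -2645.
t = -2645/529 = -5, so the foot is P_0 − t·n = (21, -83, -96) − (-5)·(6, 13, 18) = (51, -18, -6).

(51, -18, -6)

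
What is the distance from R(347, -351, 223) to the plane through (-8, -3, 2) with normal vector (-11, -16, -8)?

5

The plane has equation n·(r − (-8, -3, 2)) = 0, i.e. n·r = 120.
n = (-11, -16, -8); n·P − 120 = -105; |n| = 21; distance = 105/21 = 5.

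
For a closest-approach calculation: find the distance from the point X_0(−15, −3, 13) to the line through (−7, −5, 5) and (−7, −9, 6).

A direction vector is d = (0, −4, 1).
AP = (−8, 2, 8); AP·d = 0, |AP|² = 132, |d|² = 17.
distance² = |AP|² − (AP·d)²/|d|² = 132 − 0/17 = 132, so the distance is 2√33.

2√33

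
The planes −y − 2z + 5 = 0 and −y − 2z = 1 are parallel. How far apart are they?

Both planes have normal n = (0, −1, −2), |n| = √5. Any point on the first plane is at distance |1 − (-5)|/|n| = 6/√5 = 6√5/5 from the second.

6√5/5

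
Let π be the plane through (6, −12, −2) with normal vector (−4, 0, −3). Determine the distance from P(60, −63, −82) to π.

The plane has equation n·(r − (6, −12, −2)) = 0, i.e. n·r = -18.
Then n·(60, −63, −82) − (−18) = 24.
|n| = √(16 + 0 + 9) = 5, so the distance is |24|/5 = 24/5.

24/5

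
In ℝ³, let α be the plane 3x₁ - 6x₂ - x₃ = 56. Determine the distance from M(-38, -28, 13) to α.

Normal vector n = (3, -6, -1), and n·(-38, -28, 13) - 56 = -15.
|n| = √(9 + 36 + 1) = √46, so the distance is |-15|/√46 = 15√46/46.

15√46/46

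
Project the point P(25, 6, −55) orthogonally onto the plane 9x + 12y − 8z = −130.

n = (9, 12, −8), |n|² = 289, and n·P − (-130) = 867.
t = 867/289 = 3, so the foot is P − t·n = (25, 6, −55) − 3·(9, 12, −8) = (−2, −30, −31).

(-2, -30, -31)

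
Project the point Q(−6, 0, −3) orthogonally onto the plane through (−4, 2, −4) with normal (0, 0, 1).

n = (0, 0, 1), |n|² = 1, and n·Q − (-4) = 1.
t = 1/1 = 1, so the foot is Q − t·n = (−6, 0, −3) − 1·(0, 0, 1) = (−6, 0, −4).

(-6, 0, -4)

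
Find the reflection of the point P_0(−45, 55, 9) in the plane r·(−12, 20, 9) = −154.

(27, -65, -45)

n = (−12, 20, 9), |n|² = 625, n·P_0 − (-154) = 1875, so t = 1875/625 = 3.
Foot F = P_0 − 3·n = (−9, −5, −18); the reflection is 2F − P_0 = (27, −65, −45).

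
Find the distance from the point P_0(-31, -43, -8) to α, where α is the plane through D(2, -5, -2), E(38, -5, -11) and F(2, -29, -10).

DE = (36, 0, -9) and DF = (0, -24, -8), so a normal is n = DE × DF = (-216, 288, -864).
n = (-216, 288, -864); n·P − (-144) = 1368; |n| = 936; distance = 1368/936 = 19/13.

19/13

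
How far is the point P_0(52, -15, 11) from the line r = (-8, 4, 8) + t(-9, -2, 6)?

Direction vector d = (-9, -2, 6).
AP = (60, -19, 3), and AP × d = (-108, -387, -291).
|AP × d|² = 246114 and |d|² = 121, so the distance is √(246114/121) = √2034 = 3√226.

3√226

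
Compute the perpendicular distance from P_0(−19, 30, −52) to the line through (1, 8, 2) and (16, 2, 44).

10√2

A direction vector is d = (15, −6, 42).
AP = (−20, 22, −54); AP·d = -2700, |AP|² = 3800, |d|² = 2025.
distance² = |AP|² − (AP·d)²/|d|² = 3800 − 7290000/2025 = 200, so the distance is 10√2.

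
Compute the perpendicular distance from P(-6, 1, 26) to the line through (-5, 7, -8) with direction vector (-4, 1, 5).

√521

Direction vector d = (-4, 1, 5).
AP = (-1, -6, 34), and AP × d = (-64, -131, -25).
|AP × d|² = 21882 and |d|² = 42, so the distance is √(21882/42) = √521.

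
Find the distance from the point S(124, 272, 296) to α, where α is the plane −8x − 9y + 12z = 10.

6

n = (−8, −9, 12); n·P − 10 = 102; |n| = 17; distance = 102/17 = 6.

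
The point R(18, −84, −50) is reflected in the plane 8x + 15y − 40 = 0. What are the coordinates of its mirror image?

n = (8, 15, 0), |n|² = 289, n·R − 40 = -1156, so t = -1156/289 = -4.
Foot F = R − (-4)·n = (50, −24, −50); the reflection is 2F − R = (82, 36, −50).

(82, 36, -50)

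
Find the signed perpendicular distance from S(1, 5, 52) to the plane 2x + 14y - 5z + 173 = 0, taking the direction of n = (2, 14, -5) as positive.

-1

n·S − (-173) = -15.
|n| = 15, so the signed distance is -15/15 = -1.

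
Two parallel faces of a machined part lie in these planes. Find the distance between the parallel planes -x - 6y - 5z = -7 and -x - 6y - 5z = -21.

7√62/31

With common normal n = (-1, -6, -5) (|n| = √62), the distance is |(-7) − (-21)|/|n| = 14/√62.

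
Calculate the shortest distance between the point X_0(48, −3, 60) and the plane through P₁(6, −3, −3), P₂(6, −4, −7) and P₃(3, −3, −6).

7/√2

P₁P₂ = (0, −1, −4) and P₁P₃ = (−3, 0, −3), so a normal is n = P₁P₂ × P₁P₃ = (3, 12, −3).
n = (3, 12, −3); n·P − (-9) = -63; |n| = 9√2; distance = 63/(9√2) = 7/√2.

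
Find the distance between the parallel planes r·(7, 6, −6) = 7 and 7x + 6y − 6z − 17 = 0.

10/11

Both planes have normal n = (7, 6, −6), |n| = 11. Any point on the first plane is at distance |17 − 7|/|n| = 10/11 from the second.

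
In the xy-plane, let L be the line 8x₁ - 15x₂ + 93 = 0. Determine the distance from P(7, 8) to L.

The normal to the line is n = (8, -15) with |n| = 17.
|n·P − (-93)| = |-64 − (-93)| = 29, so the distance is 29/17.

29/17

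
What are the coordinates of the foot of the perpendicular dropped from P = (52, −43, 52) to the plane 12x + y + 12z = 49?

(4, -47, 4)

n = (12, 1, 12), |n|² = 289, and n·P − 49 = 1156.
t = 1156/289 = 4, so the foot is P − t·n = (52, −43, 52) − 4·(12, 1, 12) = (4, −47, 4).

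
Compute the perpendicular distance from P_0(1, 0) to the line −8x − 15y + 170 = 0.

162/17

The normal to the line is n = (−8, −15) with |n| = 17.
|n·P_0 − (-170)| = |-8 − (-170)| = 162, so the distance is 162/17.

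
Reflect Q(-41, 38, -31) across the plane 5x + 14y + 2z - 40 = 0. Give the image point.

(-51, 10, -35)

With n = (5, 14, 2), the signed offset is (n·Q − 40)/|n|² = 225/225 = 1.
Q' = Q − 2t·n = (-41, 38, -31) − 2·(5, 14, 2) = (-51, 10, -35).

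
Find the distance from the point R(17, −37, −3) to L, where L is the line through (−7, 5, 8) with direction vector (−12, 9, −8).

Direction vector d = (−12, 9, −8).
AP = (24, −42, −11), and AP × d = (435, 324, −288).
|AP × d|² = 377145 and |d|² = 289, so the distance is √(377145/289) = √1305 = 3√145.

3√145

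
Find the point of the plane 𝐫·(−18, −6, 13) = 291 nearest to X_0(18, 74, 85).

(450/23, 1714/23, 1929/23)

n = (−18, −6, 13), |n|² = 529, and n·X_0 − 291 = 46.
t = 46/529 = 2/23, so the foot is X_0 − t·n = (18, 74, 85) − (2/23)·(−18, −6, 13) = (450/23, 1714/23, 1929/23).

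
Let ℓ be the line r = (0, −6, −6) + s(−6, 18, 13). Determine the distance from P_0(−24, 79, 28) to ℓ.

√493

Direction vector d = (−6, 18, 13).
AP = (−24, 85, 34); AP·d = 2116, |AP|² = 8957, |d|² = 529.
distance² = |AP|² − (AP·d)²/|d|² = 8957 − 4477456/529 = 493, so the distance is √493.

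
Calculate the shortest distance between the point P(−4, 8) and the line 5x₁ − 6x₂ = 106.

d = |5·(-4) + (-6)·8 − 106| / √(25 + 36) = |-174|/√61 = 174√61/61.

174√61/61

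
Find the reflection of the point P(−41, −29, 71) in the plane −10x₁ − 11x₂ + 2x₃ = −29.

(39, 59, 55)

n = (−10, −11, 2), |n|² = 225, n·P − (-29) = 900, so t = 900/225 = 4.
Foot F = P − 4·n = (−1, 15, 63); the reflection is 2F − P = (39, 59, 55).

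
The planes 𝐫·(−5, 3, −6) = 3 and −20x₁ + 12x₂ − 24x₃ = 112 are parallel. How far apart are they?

25/√70

Divide the second equation by 4 to match normals: −5x₁ + 3x₂ − 6x₃ = 28.
With common normal n = (−5, 3, −6) (|n| = √70), the distance is |3 − 28|/|n| = 25/√70 = 5√70/14.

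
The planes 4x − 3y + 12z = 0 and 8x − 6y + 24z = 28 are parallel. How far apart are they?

14/13

Divide the second equation by 2 to match normals: 4x − 3y + 12z = 14.
With common normal n = (4, −3, 12) (|n| = 13), the distance is |0 − 14|/|n| = 14/13.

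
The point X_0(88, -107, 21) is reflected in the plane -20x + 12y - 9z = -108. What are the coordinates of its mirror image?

(-112, 13, -69)

With n = (-20, 12, -9), the signed offset is (n·X_0 − (-108))/|n|² = -3125/625 = -5.
X_0' = X_0 − 2t·n = (88, -107, 21) − (-10)·(-20, 12, -9) = (-112, 13, -69).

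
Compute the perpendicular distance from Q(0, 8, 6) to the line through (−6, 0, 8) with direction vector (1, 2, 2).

Direction vector d = (1, 2, 2).
AP = (6, 8, −2); AP·d = 18, |AP|² = 104, |d|² = 9.
distance² = |AP|² − (AP·d)²/|d|² = 104 − 324/9 = 68, so the distance is 2√17.

2√17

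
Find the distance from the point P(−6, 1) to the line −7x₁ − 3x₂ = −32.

The normal to the line is n = (−7, −3) with |n| = √58.
|n·P − (-32)| = |39 − (-32)| = 71, so the distance is 71/√58 = 71√58/58.

71√58/58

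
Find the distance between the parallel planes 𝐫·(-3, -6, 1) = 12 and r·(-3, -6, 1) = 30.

Both planes have normal n = (-3, -6, 1), |n| = √46. Any point on the first plane is at distance |30 − 12|/|n| = 18/√46 from the second.

18/√46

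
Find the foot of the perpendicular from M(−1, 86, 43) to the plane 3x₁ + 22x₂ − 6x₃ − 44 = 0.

The perpendicular from M has direction n = (3, 22, −6): r = (−1, 86, 43) + λ(3, 22, −6).
Substitute into the plane: n·(M + λn) = 44 gives 1631 + 529λ = 44, so λ = -3.
Foot = (−1, 86, 43) + (-3)·(3, 22, −6) = (−10, 20, 61).

(-10, 20, 61)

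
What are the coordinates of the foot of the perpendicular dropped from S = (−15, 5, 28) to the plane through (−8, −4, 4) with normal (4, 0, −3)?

(1, 5, 16)

n = (4, 0, −3), |n|² = 25, and n·S − (-44) = -100.
t = -100/25 = -4, so the foot is S − t·n = (−15, 5, 28) − (-4)·(4, 0, −3) = (1, 5, 16).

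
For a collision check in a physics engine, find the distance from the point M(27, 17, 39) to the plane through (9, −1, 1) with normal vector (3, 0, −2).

The plane has equation n·(r − (9, −1, 1)) = 0, i.e. n·r = 25.
n = (3, 0, −2); n·P − 25 = -22; |n| = √13; distance = 22/√13.

22/√13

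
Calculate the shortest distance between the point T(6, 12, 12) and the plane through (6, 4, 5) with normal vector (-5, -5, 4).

12/√66

The plane has equation n·(r − (6, 4, 5)) = 0, i.e. n·r = -30.
Then n·(6, 12, 12) - (-30) = -12.
|n| = √(25 + 25 + 16) = √66, so the distance is |-12|/√66 = 12/√66.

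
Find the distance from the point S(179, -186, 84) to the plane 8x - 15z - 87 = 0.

Normal vector n = (8, 0, -15), and n·(179, -186, 84) - 87 = 85.
|n| = √(64 + 0 + 225) = 17, so the distance is |85|/17 = 5.

5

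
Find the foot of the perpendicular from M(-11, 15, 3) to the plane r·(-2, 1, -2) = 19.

(-25/3, 41/3, 17/3)

The perpendicular from M has direction n = (-2, 1, -2): r = (-11, 15, 3) + μ(-2, 1, -2).
Substitute into the plane: n·(M + μn) = 19 gives 31 + 9μ = 19, so μ = -4/3.
Foot = (-11, 15, 3) + (-4/3)·(-2, 1, -2) = (-25/3, 41/3, 17/3).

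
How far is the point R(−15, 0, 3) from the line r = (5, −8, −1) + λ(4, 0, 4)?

Direction vector d = (4, 0, 4).
AP = (−20, 8, 4); AP·d = -64, |AP|² = 480, |d|² = 32.
distance² = |AP|² − (AP·d)²/|d|² = 480 − 4096/32 = 352, so the distance is 4√22.

4√22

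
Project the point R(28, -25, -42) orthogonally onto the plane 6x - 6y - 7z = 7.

n = (6, -6, -7), |n|² = 121, and n·R − 7 = 605.
t = 605/121 = 5, so the foot is R − t·n = (28, -25, -42) − 5·(6, -6, -7) = (-2, 5, -7).

(-2, 5, -7)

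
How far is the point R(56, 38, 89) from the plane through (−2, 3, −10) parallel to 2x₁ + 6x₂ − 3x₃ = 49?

Parallel planes share the normal n = (2, 6, −3); since (−2, 3, −10) lies on the plane, its equation is 2x₁ + 6x₂ − 3x₃ = 44.
n = (2, 6, −3); n·P − 44 = 29; |n| = 7; distance = 29/7.

29/7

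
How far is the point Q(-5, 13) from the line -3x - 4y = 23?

d = |(-3)·(-5) + (-4)·13 − 23| / √(9 + 16) = |-60|/5 = 12.

12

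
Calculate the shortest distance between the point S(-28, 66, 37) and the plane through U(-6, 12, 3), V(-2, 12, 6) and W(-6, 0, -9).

14√41/41

UV = (4, 0, 3) and UW = (0, -12, -12), so a normal is n = UV × UW = (36, 48, -48).
d = |36·(-28) + 48·66 + (-48)·37 − 216| / √(1296 + 2304 + 2304) = |168| / (12√41) = 14√41/41.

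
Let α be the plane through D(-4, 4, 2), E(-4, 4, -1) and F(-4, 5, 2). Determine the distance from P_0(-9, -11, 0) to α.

DE = (0, 0, -3) and DF = (0, 1, 0), so a normal is n = DE × DF = (3, 0, 0).
d = |3·(-9) − (-12)| / √(9 + 0 + 0) = |-15| / 3 = 5.

5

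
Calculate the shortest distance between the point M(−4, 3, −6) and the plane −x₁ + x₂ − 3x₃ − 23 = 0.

d = |(-1)·(-4) + 1·3 + (-3)·(-6) − 23| / √(1 + 1 + 9) = |2| / √11 = 2√11/11.

2/√11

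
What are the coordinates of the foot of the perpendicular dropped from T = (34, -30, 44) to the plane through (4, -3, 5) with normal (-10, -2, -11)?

n = (-10, -2, -11), |n|² = 225, and n·T − (-89) = -675.
t = -675/225 = -3, so the foot is T − t·n = (34, -30, 44) − (-3)·(-10, -2, -11) = (4, -36, 11).

(4, -36, 11)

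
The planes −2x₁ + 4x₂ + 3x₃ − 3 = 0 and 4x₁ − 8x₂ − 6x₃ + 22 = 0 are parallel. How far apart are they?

Divide the second equation by -2 to match normals: −2x₁ + 4x₂ + 3x₃ = 11.
Both planes have normal n = (−2, 4, 3), |n| = √29. Any point on the first plane is at distance |11 − 3|/|n| = 8/√29 from the second.

8√29/29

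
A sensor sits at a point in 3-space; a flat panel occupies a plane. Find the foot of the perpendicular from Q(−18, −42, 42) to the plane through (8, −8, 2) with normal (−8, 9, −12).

(-34, -24, 18)

n = (−8, 9, −12), |n|² = 289, and n·Q − (-160) = -578.
t = -578/289 = -2, so the foot is Q − t·n = (−18, −42, 42) − (-2)·(−8, 9, −12) = (−34, −24, 18).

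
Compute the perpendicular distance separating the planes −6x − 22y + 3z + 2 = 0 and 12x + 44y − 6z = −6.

5/23

Divide the second equation by -2 to match normals: −6x − 22y + 3z = 3.
With common normal n = (−6, −22, 3) (|n| = 23), the distance is |(-2) − 3|/|n| = 5/23.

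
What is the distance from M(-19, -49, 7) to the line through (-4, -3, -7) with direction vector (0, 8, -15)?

Direction vector d = (0, 8, -15).
AP = (-15, -46, 14); AP·d = -578, |AP|² = 2537, |d|² = 289.
distance² = |AP|² − (AP·d)²/|d|² = 2537 − 334084/289 = 1381, so the distance is √1381.

√1381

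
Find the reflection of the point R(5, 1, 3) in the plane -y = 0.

(5, -1, 3)

With n = (0, -1, 0), the signed offset is (n·R − 0)/|n|² = -1/1 = -1.
R' = R − 2t·n = (5, 1, 3) − (-2)·(0, -1, 0) = (5, -1, 3).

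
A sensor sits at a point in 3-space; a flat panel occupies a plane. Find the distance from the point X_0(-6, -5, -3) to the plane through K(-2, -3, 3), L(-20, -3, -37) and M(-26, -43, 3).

2/25

KL = (-18, 0, -40) and KM = (-24, -40, 0), so a normal is n = KL × KM = (-1600, 960, 720).
Then n·(-6, -5, -3) - 2480 = 160.
|n| = √(2560000 + 921600 + 518400) = 2000, so the distance is |160|/2000 = 2/25.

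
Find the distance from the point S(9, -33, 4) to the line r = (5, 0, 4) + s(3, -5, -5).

√574

Direction vector d = (3, -5, -5).
AP = (4, -33, 0); AP·d = 177, |AP|² = 1105, |d|² = 59.
distance² = |AP|² − (AP·d)²/|d|² = 1105 − 31329/59 = 574, so the distance is √574.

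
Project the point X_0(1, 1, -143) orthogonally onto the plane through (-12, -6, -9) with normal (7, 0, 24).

The perpendicular from X_0 has direction n = (7, 0, 24): r = (1, 1, -143) + t(7, 0, 24).
Substitute into the plane: n·(X_0 + tn) = -300 gives -3425 + 625t = -300, so t = 5.
Foot = (1, 1, -143) + 5·(7, 0, 24) = (36, 1, -23).

(36, 1, -23)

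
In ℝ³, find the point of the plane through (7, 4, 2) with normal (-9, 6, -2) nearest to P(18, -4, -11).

(9, 2, -13)

n = (-9, 6, -2), |n|² = 121, and n·P − (-43) = -121.
t = -121/121 = -1, so the foot is P − t·n = (18, -4, -11) − (-1)·(-9, 6, -2) = (9, 2, -13).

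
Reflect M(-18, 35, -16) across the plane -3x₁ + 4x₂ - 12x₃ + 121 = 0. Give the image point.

(0, 11, 56)

With n = (-3, 4, -12), the signed offset is (n·M − (-121))/|n|² = 507/169 = 3.
M' = M − 2t·n = (-18, 35, -16) − 6·(-3, 4, -12) = (0, 11, 56).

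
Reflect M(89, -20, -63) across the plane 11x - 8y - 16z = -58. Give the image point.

With n = (11, -8, -16), the signed offset is (n·M − (-58))/|n|² = 2205/441 = 5.
M' = M − 2t·n = (89, -20, -63) − 10·(11, -8, -16) = (-21, 60, 97).

(-21, 60, 97)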